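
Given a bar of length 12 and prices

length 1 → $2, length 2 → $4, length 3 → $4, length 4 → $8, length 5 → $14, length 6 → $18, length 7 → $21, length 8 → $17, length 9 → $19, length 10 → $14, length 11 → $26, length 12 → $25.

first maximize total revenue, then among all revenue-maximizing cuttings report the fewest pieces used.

Consider every possible first cut. r[k] is the best of p[i]+r[k−i] over all sellable i≤k.
r[1] = 2
r[2] = 4  (first piece 1, then r[1]=2)
r[3] = 6  (first piece 1, then r[2]=4)
r[4] = 8  (first piece 1, then r[3]=6)
r[5] = 14
r[6] = 18
r[7] = 21
r[8] = 23  (first piece 1, then r[7]=21)
r[9] = 25  (first piece 1, then r[8]=23)
r[10] = 28  (first piece 5, then r[5]=14)
r[11] = 32  (first piece 5, then r[6]=18)
r[12] = 36  (first piece 6, then r[6]=18)
Maximum revenue is $36.
Now minimize piece count subject to staying optimal: for each k, pieces[k] = 1 + min over i with p[i]+r[k−i]=r[k] of pieces[k−i].
pieces[9] = 2
pieces[10] = 2
pieces[11] = 2
pieces[12] = 2

2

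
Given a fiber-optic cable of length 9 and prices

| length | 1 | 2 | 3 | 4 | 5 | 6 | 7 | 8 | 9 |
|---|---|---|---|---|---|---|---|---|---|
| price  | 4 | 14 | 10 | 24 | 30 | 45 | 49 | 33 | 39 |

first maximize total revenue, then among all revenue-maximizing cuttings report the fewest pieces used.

2

Let r[k] be the best obtainable value from length k. For each k, try every first piece i and keep the best of price[i] + r[k−i].
r[1] = 4
r[2] = max(4+4, 14+0) = 14
r[3] = max(4+14, 14+4, 10+0) = 18
r[4] = max(4+18, 14+14, 10+4, 24+0) = 28
r[5] = max(4+28, 14+18, 10+14, 24+4, 30+0) = 32
r[6] = max(4+32, 14+28, 10+18, 24+14, 30+4, 45+0) = 45
r[7] = max(4+45, 14+32, 10+28, …, 45+4, 49+0) = 49
r[8] = max(4+49, 14+45, 10+32, …, 49+4, 33+0) = 59
r[9] = max(4+59, 14+49, 10+45, …, 33+4, 39+0) = 63
Maximum revenue is $63.
Now minimize piece count subject to staying optimal: for each k, pieces[k] = 1 + min over i with p[i]+r[k−i]=r[k] of pieces[k−i].
pieces[6] = 1
pieces[7] = 1
pieces[8] = 2
pieces[9] = 2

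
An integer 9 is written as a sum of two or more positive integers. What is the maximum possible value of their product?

Let prod[k] be the best product for length k (with at least one cut). For each first piece i, the rest contributes max(k−i, prod[k−i]).
prod[2] = 1*max(1,0) = 1*1 = 1
prod[3] = max(1*2, 2*1) = 2
prod[4] = max(1*3, 2*2, 3*1) = 4
prod[5] = max(1*4, 2*3, 3*2, 4*1) = 6
prod[6] = max(1*6, 2*4, 3*3, 4*2, 5*1) = 9
prod[7] = max(1*9, 2*6, 3*4, 4*3, 5*2, 6*1) = 12
prod[8] = max(1*12, 2*9, 3*6, …, 6*2, 7*1) = 18
prod[9] = max(1*18, 2*12, 3*9, …, 7*2, 8*1) = 27
One optimal split: 3 + 3 + 3; product 3*3*3 = 27.

27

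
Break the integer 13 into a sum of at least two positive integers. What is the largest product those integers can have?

108

Let m[k] be the best product for length k (with at least one cut). For each first piece i, the rest contributes max(k−i, m[k−i]).
Small cases: m[2]=1, m[3]=2, m[4]=4, m[5]=6, m[6]=9, m[7]=12.
m[8] = 2·max(6,9) = 2·9 = 18
m[9] = 3·max(6,9) = 3·9 = 27
m[10] = 2·max(8,18) = 2·18 = 36
m[11] = 2·max(9,27) = 2·27 = 54
m[12] = 3·max(9,27) = 3·27 = 81
m[13] = 2·max(11,54) = 2·54 = 108
One optimal split: 3 + 3 + 3 + 2 + 2; product 3·3·3·2·2 = 108.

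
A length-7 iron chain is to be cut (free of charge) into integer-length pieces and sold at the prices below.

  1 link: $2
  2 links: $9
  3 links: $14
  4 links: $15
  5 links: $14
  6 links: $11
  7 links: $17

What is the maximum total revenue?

Build r[k] bottom-up: r[k] = max over allowed piece i of (p[i] + r[k−i]).
r[1] = 2
r[2] = max(2+2, 9+0) = 9
r[3] = max(2+9, 9+2, 14+0) = 14
r[4] = max(2+14, 9+9, 14+2, 15+0) = 18
r[5] = max(2+18, 9+14, 14+9, 15+2, 14+0) = 23
r[6] = max(2+23, 9+18, 14+14, 15+9, 14+2, 11+0) = 28
r[7] = max(2+28, 9+23, 14+18, …, 11+2, 17+0) = 32
One optimal cutting: 3 + 2 + 2 → $14 + $9 + $9 = $32.

32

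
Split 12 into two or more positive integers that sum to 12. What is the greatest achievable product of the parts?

81

Let m[k] be the best product for length k (with at least one cut). For each first piece i, the rest contributes max(k−i, m[k−i]).
m[2] = 1×max(1,0) = 1×1 = 1
m[3] = max(1×2, 2×1) = 2
m[4] = max(1×3, 2×2, 3×1) = 4
m[5] = max(1×4, 2×3, 3×2, 4×1) = 6
m[6] = max(1×6, 2×4, 3×3, 4×2, 5×1) = 9
m[7] = max(1×9, 2×6, 3×4, 4×3, 5×2, 6×1) = 12
m[8] = max(1×12, 2×9, 3×6, …, 6×2, 7×1) = 18
m[9] = max(1×18, 2×12, 3×9, …, 7×2, 8×1) = 27
m[10] = max(1×27, 2×18, 3×12, …, 8×2, 9×1) = 36
m[11] = max(1×36, 2×27, 3×18, …, 9×2, 10×1) = 54
m[12] = max(1×54, 2×36, 3×27, …, 10×2, 11×1) = 81
One optimal split: 3 + 3 + 3 + 3; product 3×3×3×3 = 81.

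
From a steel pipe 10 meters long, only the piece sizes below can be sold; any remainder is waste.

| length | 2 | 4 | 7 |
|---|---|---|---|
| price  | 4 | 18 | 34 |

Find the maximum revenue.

40

Consider every possible first cut. f[k] is the best of p[i]+f[k−i] over all sellable i≤k.
f[1] = 0
f[2] = 4
f[3] = 4
f[4] = max(4+4, 18+0) = 18
f[5] = max(4+4, 18+0) = 18
f[6] = max(4+18, 18+4) = 22
f[7] = max(4+18, 18+4, 34+0) = 34
f[8] = max(4+22, 18+18, 34+0) = 36
f[9] = max(4+34, 18+18, 34+4) = 38
f[10] = max(4+36, 18+22, 34+4) = 40
One optimal cutting: 4 + 4 + 2 → $40.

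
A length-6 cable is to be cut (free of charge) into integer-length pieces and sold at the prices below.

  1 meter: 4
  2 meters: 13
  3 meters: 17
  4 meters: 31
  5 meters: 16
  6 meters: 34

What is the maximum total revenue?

Build r[k] bottom-up: r[k] = max over allowed piece i of (p[i] + r[k−i]).
r[1] = 4
r[2] = max(4+4, 13+0) = 13
r[3] = max(4+13, 13+4, 17+0) = 17
r[4] = max(4+17, 13+13, 17+4, 31+0) = 31
r[5] = max(4+31, 13+17, 17+13, 31+4, 16+0) = 35
r[6] = max(4+35, 13+31, 17+17, 31+13, 16+4, 34+0) = 44
One optimal cutting: 4 + 2 → 31 + 13 = 44.

44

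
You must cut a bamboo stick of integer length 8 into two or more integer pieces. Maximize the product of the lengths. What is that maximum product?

18

Define g[k] = max over 1≤i<k of i · max(k−i, g[k−i]); the inner max lets the remainder stay uncut if that's better.
g[2] = 1*max(1,0) = 1*1 = 1
g[3] = 1*max(2,1) = 1*2 = 2
g[4] = 2*max(2,1) = 2*2 = 4
g[5] = 2*max(3,2) = 2*3 = 6
g[6] = 3*max(3,2) = 3*3 = 9
g[7] = 2*max(5,6) = 2*6 = 12
g[8] = 2*max(6,9) = 2*9 = 18
One optimal split: 3 + 3 + 2; product 3*3*2 = 18.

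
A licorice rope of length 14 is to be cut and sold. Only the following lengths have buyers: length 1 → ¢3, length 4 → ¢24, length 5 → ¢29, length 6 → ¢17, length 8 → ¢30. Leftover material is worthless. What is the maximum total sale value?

82

Build r[k] bottom-up: r[k] = max over allowed piece i of (p[i] + r[k−i]).
r[1] = 3
r[2] = 6  (first piece 1, then r[1]=3)
r[3] = 9  (first piece 1, then r[2]=6)
r[4] = 24
r[5] = 29
r[6] = 32  (first piece 1, then r[5]=29)
r[7] = 35  (first piece 1, then r[6]=32)
r[8] = 48  (first piece 4, then r[4]=24)
r[9] = 53  (first piece 4, then r[5]=29)
r[10] = 58  (first piece 5, then r[5]=29)
r[11] = 61  (first piece 1, then r[10]=58)
r[12] = 72  (first piece 4, then r[8]=48)
r[13] = 77  (first piece 4, then r[9]=53)
r[14] = 82  (first piece 4, then r[10]=58)
One optimal cutting: 5 + 5 + 4 → ¢82.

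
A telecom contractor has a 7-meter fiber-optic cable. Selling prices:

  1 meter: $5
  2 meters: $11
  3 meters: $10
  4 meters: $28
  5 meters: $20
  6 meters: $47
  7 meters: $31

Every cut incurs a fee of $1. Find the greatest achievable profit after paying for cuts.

51

Consider every possible first cut. r[k] is the best of p[i]+r[k−i] over all sellable i≤k, charging 1 whenever i<k.
r[1] = 5
r[2] = 11
r[3] = 15  (first piece 1, then r[2]=11)
r[4] = 28
r[5] = 32  (first piece 1, then r[4]=28)
r[6] = 47
r[7] = 51  (first piece 1, then r[6]=47)
One optimal plan: pieces 6 + 1 (1 cut) → $52 − $1 = $51.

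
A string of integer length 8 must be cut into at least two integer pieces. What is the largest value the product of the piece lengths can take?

18

Define P[k] = max over 1≤i<k of i · max(k−i, P[k−i]); the inner max lets the remainder stay uncut if that's better.
P[2] = 1·max(1,0) = 1·1 = 1
P[3] = max(1·2, 2·1) = 2
P[4] = max(1·3, 2·2, 3·1) = 4
P[5] = max(1·4, 2·3, 3·2, 4·1) = 6
P[6] = max(1·6, 2·4, 3·3, 4·2, 5·1) = 9
P[7] = max(1·9, 2·6, 3·4, 4·3, 5·2, 6·1) = 12
P[8] = max(1·12, 2·9, 3·6, …, 6·2, 7·1) = 18
One optimal split: 3 + 3 + 2; product 3·3·2 = 18.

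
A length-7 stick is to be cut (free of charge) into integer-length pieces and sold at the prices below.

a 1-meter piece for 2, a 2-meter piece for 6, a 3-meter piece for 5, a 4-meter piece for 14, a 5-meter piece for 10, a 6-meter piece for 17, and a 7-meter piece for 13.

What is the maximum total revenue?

Consider every possible first cut. r[k] is the best of p[i]+r[k−i] over all sellable i≤k.
r[1] = 2
r[2] = 6
r[3] = 8  (first piece 1, then r[2]=6)
r[4] = 14
r[5] = 16  (first piece 1, then r[4]=14)
r[6] = 20  (first piece 2, then r[4]=14)
r[7] = 22  (first piece 1, then r[6]=20)
One optimal cutting: 4 + 2 + 1 → 14 + 6 + 2 = 22.

22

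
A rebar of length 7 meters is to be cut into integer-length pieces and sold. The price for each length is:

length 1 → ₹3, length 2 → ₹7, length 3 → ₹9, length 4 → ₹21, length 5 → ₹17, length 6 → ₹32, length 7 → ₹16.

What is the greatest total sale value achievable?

35

Let r[k] be the best obtainable value from length k. For each k, try every first piece i and keep the best of price[i] + r[k−i].
r[1] = 3
r[2] = max(3+3, 7+0) = 7
r[3] = max(3+7, 7+3, 9+0) = 10
r[4] = max(3+10, 7+7, 9+3, 21+0) = 21
r[5] = max(3+21, 7+10, 9+7, 21+3, 17+0) = 24
r[6] = max(3+24, 7+21, 9+10, 21+7, 17+3, 32+0) = 32
r[7] = max(3+32, 7+24, 9+21, …, 32+3, 16+0) = 35
One optimal cutting: 6 + 1 → ₹32 + ₹3 = ₹35.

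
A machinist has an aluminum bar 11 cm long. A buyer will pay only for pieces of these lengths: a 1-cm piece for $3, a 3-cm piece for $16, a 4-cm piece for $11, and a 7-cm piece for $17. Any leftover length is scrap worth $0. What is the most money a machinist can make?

Consider every possible first cut. best[k] is the best of p[i]+best[k−i] over all sellable i≤k.
best[1] = 3
best[2] = 6  (first piece 1, then best[1]=3)
best[3] = 16
best[4] = 19  (first piece 1, then best[3]=16)
best[5] = 22  (first piece 1, then best[4]=19)
best[6] = 32  (first piece 3, then best[3]=16)
best[7] = 35  (first piece 1, then best[6]=32)
best[8] = 38  (first piece 1, then best[7]=35)
best[9] = 48  (first piece 3, then best[6]=32)
best[10] = 51  (first piece 1, then best[9]=48)
best[11] = 54  (first piece 1, then best[10]=51)
One optimal cutting: 3 + 3 + 3 + 1 + 1 → $54.

54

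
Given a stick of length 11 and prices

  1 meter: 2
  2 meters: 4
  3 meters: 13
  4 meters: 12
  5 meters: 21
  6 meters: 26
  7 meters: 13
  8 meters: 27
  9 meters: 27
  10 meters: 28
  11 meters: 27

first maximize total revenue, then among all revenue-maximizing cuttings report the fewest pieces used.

2

Build r[k] bottom-up: r[k] = max over allowed piece i of (p[i] + r[k−i]).
r[1] = 2
r[2] = 4  (first piece 1, then r[1]=2)
r[3] = 13
r[4] = 15  (first piece 1, then r[3]=13)
r[5] = 21
r[6] = 26  (first piece 3, then r[3]=13)
r[7] = 28  (first piece 1, then r[6]=26)
r[8] = 34  (first piece 3, then r[5]=21)
r[9] = 39  (first piece 3, then r[6]=26)
r[10] = 42  (first piece 5, then r[5]=21)
r[11] = 47  (first piece 3, then r[8]=34)
Maximum revenue is 47.
Now minimize piece count subject to staying optimal: for each k, pieces[k] = 1 + min over i with p[i]+r[k−i]=r[k] of pieces[k−i].
pieces[8] = 2
pieces[9] = 2
pieces[10] = 2
pieces[11] = 2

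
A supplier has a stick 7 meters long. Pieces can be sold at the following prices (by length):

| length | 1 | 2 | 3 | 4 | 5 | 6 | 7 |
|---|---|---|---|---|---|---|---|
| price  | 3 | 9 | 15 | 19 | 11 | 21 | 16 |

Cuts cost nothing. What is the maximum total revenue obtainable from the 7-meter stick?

34

Consider every possible first cut. R[k] is the best of p[i]+R[k−i] over all sellable i≤k.
R[1] = 3
R[2] = 9
R[3] = 15
R[4] = 19
R[5] = 24  (first piece 2, then R[3]=15)
R[6] = 30  (first piece 3, then R[3]=15)
R[7] = 34  (first piece 3, then R[4]=19)
One optimal cutting: 4 + 3 → $19 + $15 = $34.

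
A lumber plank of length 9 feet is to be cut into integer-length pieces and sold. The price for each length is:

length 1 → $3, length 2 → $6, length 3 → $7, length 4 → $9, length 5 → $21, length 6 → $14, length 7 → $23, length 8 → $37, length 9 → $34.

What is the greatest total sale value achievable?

40

Let v[k] be the best obtainable value from length k. For each k, try every first piece i and keep the best of price[i] + v[k−i].
v[1] = 3
v[2] = 6  (first piece 1, then v[1]=3)
v[3] = 9  (first piece 1, then v[2]=6)
v[4] = 12  (first piece 1, then v[3]=9)
v[5] = 21
v[6] = 24  (first piece 1, then v[5]=21)
v[7] = 27  (first piece 1, then v[6]=24)
v[8] = 37
v[9] = 40  (first piece 1, then v[8]=37)
One optimal cutting: 8 + 1 → $37 + $3 = $40.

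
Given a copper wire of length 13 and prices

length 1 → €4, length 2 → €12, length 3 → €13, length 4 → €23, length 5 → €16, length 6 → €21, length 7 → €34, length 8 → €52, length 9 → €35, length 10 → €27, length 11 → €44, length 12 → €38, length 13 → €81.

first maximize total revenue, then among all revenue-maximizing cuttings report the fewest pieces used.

Let r[k] be the best obtainable value from length k. For each k, try every first piece i and keep the best of price[i] + r[k−i].
r[1] = 4
r[2] = 12
r[3] = 16  (first piece 1, then r[2]=12)
r[4] = 24  (first piece 2, then r[2]=12)
r[5] = 28  (first piece 1, then r[4]=24)
r[6] = 36  (first piece 2, then r[4]=24)
r[7] = 40  (first piece 1, then r[6]=36)
r[8] = 52
r[9] = 56  (first piece 1, then r[8]=52)
r[10] = 64  (first piece 2, then r[8]=52)
r[11] = 68  (first piece 1, then r[10]=64)
r[12] = 76  (first piece 2, then r[10]=64)
r[13] = 81
Maximum revenue is €81.
Now minimize piece count subject to staying optimal: for each k, pieces[k] = 1 + min over i with p[i]+r[k−i]=r[k] of pieces[k−i].
pieces[10] = 2
pieces[11] = 3
pieces[12] = 3
pieces[13] = 1

1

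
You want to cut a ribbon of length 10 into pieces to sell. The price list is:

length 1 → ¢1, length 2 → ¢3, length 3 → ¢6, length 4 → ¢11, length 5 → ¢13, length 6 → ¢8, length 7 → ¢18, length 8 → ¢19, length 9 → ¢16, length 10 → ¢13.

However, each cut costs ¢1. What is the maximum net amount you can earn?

25

Consider every possible first cut. v[k] is the best of p[i]+v[k−i] over all sellable i≤k, charging 1 whenever i<k.
v[1] = 1
v[2] = 3
v[3] = 6
v[4] = 11
v[5] = 13
v[6] = 13  (first piece 1, then v[5]=13)
v[7] = 18
v[8] = 21  (first piece 4, then v[4]=11)
v[9] = 23  (first piece 4, then v[5]=13)
v[10] = 25  (first piece 5, then v[5]=13)
One optimal plan: pieces 5 + 5 (1 cut) → ¢26 − ¢1 = ¢25.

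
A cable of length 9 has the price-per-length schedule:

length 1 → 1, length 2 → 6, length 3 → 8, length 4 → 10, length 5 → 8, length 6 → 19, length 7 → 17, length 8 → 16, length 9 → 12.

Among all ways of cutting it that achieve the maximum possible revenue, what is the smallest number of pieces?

2

Build r[k] bottom-up: r[k] = max over allowed piece i of (p[i] + r[k−i]).
r[1] = 1
r[2] = max(1+1, 6+0) = 6
r[3] = max(1+6, 6+1, 8+0) = 8
r[4] = max(1+8, 6+6, 8+1, 10+0) = 12
r[5] = max(1+12, 6+8, 8+6, 10+1, 8+0) = 14
r[6] = max(1+14, 6+12, 8+8, 10+6, 8+1, 19+0) = 19
r[7] = max(1+19, 6+14, 8+12, …, 19+1, 17+0) = 20
r[8] = max(1+20, 6+19, 8+14, …, 17+1, 16+0) = 25
r[9] = max(1+25, 6+20, 8+19, …, 16+1, 12+0) = 27
Maximum revenue is 27.
Now minimize piece count subject to staying optimal: for each k, pieces[k] = 1 + min over i with p[i]+r[k−i]=r[k] of pieces[k−i].
pieces[6] = 1
pieces[7] = 2
pieces[8] = 2
pieces[9] = 2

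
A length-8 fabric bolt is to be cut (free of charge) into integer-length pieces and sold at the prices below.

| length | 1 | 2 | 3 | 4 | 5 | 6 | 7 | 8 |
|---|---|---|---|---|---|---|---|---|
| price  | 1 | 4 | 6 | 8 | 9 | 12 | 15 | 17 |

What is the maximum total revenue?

17

Let R[k] be the best obtainable value from length k. For each k, try every first piece i and keep the best of price[i] + R[k−i].
R[1] = 1
R[2] = 4
R[3] = 6
R[4] = 8  (first piece 2, then R[2]=4)
R[5] = 10  (first piece 2, then R[3]=6)
R[6] = 12  (first piece 2, then R[4]=8)
R[7] = 15
R[8] = 17
Best is to sell the whole 8-yard piece uncut for $17.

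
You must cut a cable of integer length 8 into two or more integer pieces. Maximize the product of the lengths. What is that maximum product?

18

Fill g[k] for k=2..8: at each k try every first piece i and multiply by the better of (k−i) uncut or g[k−i].
g[2] = 1*max(1,0) = 1*1 = 1
g[3] = 1*max(2,1) = 1*2 = 2
g[4] = 2*max(2,1) = 2*2 = 4
g[5] = 2*max(3,2) = 2*3 = 6
g[6] = 3*max(3,2) = 3*3 = 9
g[7] = 2*max(5,6) = 2*6 = 12
g[8] = 2*max(6,9) = 2*9 = 18
One optimal split: 3 + 3 + 2; product 3*3*2 = 18.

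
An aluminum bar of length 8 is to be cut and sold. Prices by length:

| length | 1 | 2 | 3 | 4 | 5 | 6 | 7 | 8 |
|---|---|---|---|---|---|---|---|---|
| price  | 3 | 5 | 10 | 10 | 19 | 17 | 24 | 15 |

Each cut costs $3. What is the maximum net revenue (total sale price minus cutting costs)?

26

Consider every possible first cut. r[k] is the best of p[i]+r[k−i] over all sellable i≤k, charging 3 whenever i<k.
r[1] = 3
r[2] = 5
r[3] = 10
r[4] = 10  (first piece 1, then r[3]=10)
r[5] = 19
r[6] = 19  (first piece 1, then r[5]=19)
r[7] = 24
r[8] = 26  (first piece 3, then r[5]=19)
One optimal plan: pieces 5 + 3 (1 cut) → $29 − $3 = $26.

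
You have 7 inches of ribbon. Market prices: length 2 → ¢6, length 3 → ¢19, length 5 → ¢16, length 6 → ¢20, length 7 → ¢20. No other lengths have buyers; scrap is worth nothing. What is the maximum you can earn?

38

Consider every possible first cut. best[k] is the best of p[i]+best[k−i] over all sellable i≤k.
best[1] = 0
best[2] = 6
best[3] = 19
best[4] = 19
best[5] = 25  (first piece 2, then best[3]=19)
best[6] = 38  (first piece 3, then best[3]=19)
best[7] = 38
One optimal cutting: pieces 3 + 3 with 1 inch of scrap → ¢38.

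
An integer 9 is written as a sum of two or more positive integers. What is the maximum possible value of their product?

27

Let g[k] be the best product for length k (with at least one cut). For each first piece i, the rest contributes max(k−i, g[k−i]).
g[2] = 1·max(1,0) = 1·1 = 1
g[3] = 1·max(2,1) = 1·2 = 2
g[4] = 2·max(2,1) = 2·2 = 4
g[5] = 2·max(3,2) = 2·3 = 6
g[6] = 3·max(3,2) = 3·3 = 9
g[7] = 2·max(5,6) = 2·6 = 12
g[8] = 2·max(6,9) = 2·9 = 18
g[9] = 3·max(6,9) = 3·9 = 27
One optimal split: 3 + 3 + 3; product 3·3·3 = 27.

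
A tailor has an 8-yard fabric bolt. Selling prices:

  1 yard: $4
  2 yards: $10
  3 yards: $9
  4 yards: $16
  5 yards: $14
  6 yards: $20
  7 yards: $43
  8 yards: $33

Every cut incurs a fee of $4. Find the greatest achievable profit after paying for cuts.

Consider every possible first cut. v[k] is the best of p[i]+v[k−i] over all sellable i≤k, charging 4 whenever i<k.
v[1] = 4
v[2] = max(4+4-4, 10+0) = 10
v[3] = max(4+10-4, 10+4-4, 9+0) = 10
v[4] = max(4+10-4, 10+10-4, 9+4-4, 16+0) = 16
v[5] = max(4+16-4, 10+10-4, 9+10-4, 16+4-4, 14+0) = 16
v[6] = max(4+16-4, 10+16-4, 9+10-4, 16+10-4, 14+4-4, 20+0) = 22
v[7] = max(4+22-4, 10+16-4, 9+16-4, …, 20+4-4, 43+0) = 43
v[8] = max(4+43-4, 10+22-4, 9+16-4, …, 43+4-4, 33+0) = 43
One optimal plan: pieces 7 + 1 (1 cut) → $47 − $4 = $43.

43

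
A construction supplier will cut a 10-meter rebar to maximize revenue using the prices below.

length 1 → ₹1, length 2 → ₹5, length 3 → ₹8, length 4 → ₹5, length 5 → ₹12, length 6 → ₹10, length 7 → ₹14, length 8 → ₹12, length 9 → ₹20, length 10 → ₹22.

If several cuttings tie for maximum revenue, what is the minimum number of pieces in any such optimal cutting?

Build r[k] bottom-up: r[k] = max over allowed piece i of (p[i] + r[k−i]).
r[1] = 1
r[2] = max(1+1, 5+0) = 5
r[3] = max(1+5, 5+1, 8+0) = 8
r[4] = max(1+8, 5+5, 8+1, 5+0) = 10
r[5] = max(1+10, 5+8, 8+5, 5+1, 12+0) = 13
r[6] = max(1+13, 5+10, 8+8, 5+5, 12+1, 10+0) = 16
r[7] = max(1+16, 5+13, 8+10, …, 10+1, 14+0) = 18
r[8] = max(1+18, 5+16, 8+13, …, 14+1, 12+0) = 21
r[9] = max(1+21, 5+18, 8+16, …, 12+1, 20+0) = 24
r[10] = max(1+24, 5+21, 8+18, …, 20+1, 22+0) = 26
Maximum revenue is ₹26.
Now minimize piece count subject to staying optimal: for each k, pieces[k] = 1 + min over i with p[i]+r[k−i]=r[k] of pieces[k−i].
pieces[7] = 3
pieces[8] = 3
pieces[9] = 3
pieces[10] = 4

4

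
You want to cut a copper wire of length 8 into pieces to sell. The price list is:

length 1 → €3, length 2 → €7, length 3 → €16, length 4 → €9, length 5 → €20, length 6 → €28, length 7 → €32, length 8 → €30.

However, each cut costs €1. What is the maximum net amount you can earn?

37

Build net[k] bottom-up: net[k] = max over allowed piece i of (p[i] + net[k−i]) − 1 per cut.
net[1] = 3
net[2] = 7
net[3] = 16
net[4] = 18  (first piece 1, then net[3]=16)
net[5] = 22  (first piece 2, then net[3]=16)
net[6] = 31  (first piece 3, then net[3]=16)
net[7] = 33  (first piece 1, then net[6]=31)
net[8] = 37  (first piece 2, then net[6]=31)
One optimal plan: pieces 3 + 3 + 2 (2 cuts) → €39 − €2 = €37.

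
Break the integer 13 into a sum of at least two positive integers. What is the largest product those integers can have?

Fill P[k] for k=2..13: at each k try every first piece i and multiply by the better of (k−i) uncut or P[k−i].
P[2] = 1*max(1,0) = 1*1 = 1
P[3] = max(1*2, 2*1) = 2
P[4] = max(1*3, 2*2, 3*1) = 4
P[5] = max(1*4, 2*3, 3*2, 4*1) = 6
P[6] = max(1*6, 2*4, 3*3, 4*2, 5*1) = 9
P[7] = max(1*9, 2*6, 3*4, 4*3, 5*2, 6*1) = 12
P[8] = max(1*12, 2*9, 3*6, …, 6*2, 7*1) = 18
P[9] = max(1*18, 2*12, 3*9, …, 7*2, 8*1) = 27
P[10] = max(1*27, 2*18, 3*12, …, 8*2, 9*1) = 36
P[11] = max(1*36, 2*27, 3*18, …, 9*2, 10*1) = 54
P[12] = max(1*54, 2*36, 3*27, …, 10*2, 11*1) = 81
P[13] = max(1*81, 2*54, 3*36, …, 11*2, 12*1) = 108
One optimal split: 3 + 3 + 3 + 2 + 2; product 3*3*3*2*2 = 108.

108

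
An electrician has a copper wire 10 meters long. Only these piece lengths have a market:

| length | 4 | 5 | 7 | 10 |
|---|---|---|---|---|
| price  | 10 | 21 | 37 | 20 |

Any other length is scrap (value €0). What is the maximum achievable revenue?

Build f[k] bottom-up: f[k] = max over allowed piece i of (p[i] + f[k−i]).
f[1] = 0
f[2] = 0
f[3] = 0
f[4] = 10
f[5] = 21
f[6] = 21
f[7] = 37
f[8] = 37
f[9] = 37
f[10] = 42  (first piece 5, then f[5]=21)
One optimal cutting: 5 + 5 → €42.

42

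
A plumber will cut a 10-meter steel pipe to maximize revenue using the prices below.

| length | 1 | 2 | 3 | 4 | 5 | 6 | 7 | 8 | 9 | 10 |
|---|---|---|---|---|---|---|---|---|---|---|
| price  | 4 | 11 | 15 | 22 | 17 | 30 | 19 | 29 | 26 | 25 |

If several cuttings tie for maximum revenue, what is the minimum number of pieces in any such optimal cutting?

Consider every possible first cut. r[k] is the best of p[i]+r[k−i] over all sellable i≤k.
r[1] = 4
r[2] = max(4+4, 11+0) = 11
r[3] = max(4+11, 11+4, 15+0) = 15
r[4] = max(4+15, 11+11, 15+4, 22+0) = 22
r[5] = max(4+22, 11+15, 15+11, 22+4, 17+0) = 26
r[6] = max(4+26, 11+22, 15+15, 22+11, 17+4, 30+0) = 33
r[7] = max(4+33, 11+26, 15+22, …, 30+4, 19+0) = 37
r[8] = max(4+37, 11+33, 15+26, …, 19+4, 29+0) = 44
r[9] = max(4+44, 11+37, 15+33, …, 29+4, 26+0) = 48
r[10] = max(4+48, 11+44, 15+37, …, 26+4, 25+0) = 55
Maximum revenue is $55.
Now minimize piece count subject to staying optimal: for each k, pieces[k] = 1 + min over i with p[i]+r[k−i]=r[k] of pieces[k−i].
pieces[7] = 2
pieces[8] = 2
pieces[9] = 3
pieces[10] = 3

3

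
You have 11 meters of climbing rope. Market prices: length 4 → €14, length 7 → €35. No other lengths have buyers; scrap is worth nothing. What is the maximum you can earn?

49

Build best[k] bottom-up: best[k] = max over allowed piece i of (p[i] + best[k−i]).
best[1] = 0
best[2] = 0
best[3] = 0
best[4] = 14
best[5] = 14
best[6] = 14
best[7] = max(14+0, 35+0) = 35
best[8] = max(14+14, 35+0) = 35
best[9] = max(14+14, 35+0) = 35
best[10] = max(14+14, 35+0) = 35
best[11] = max(14+35, 35+14) = 49
One optimal cutting: 7 + 4 → €49.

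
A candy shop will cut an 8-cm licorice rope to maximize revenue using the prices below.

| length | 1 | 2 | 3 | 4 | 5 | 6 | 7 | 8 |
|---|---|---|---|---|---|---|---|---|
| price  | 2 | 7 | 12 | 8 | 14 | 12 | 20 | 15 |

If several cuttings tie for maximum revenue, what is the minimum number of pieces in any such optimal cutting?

Consider every possible first cut. r[k] is the best of p[i]+r[k−i] over all sellable i≤k.
r[1] = 2
r[2] = 7
r[3] = 12
r[4] = 14  (first piece 1, then r[3]=12)
r[5] = 19  (first piece 2, then r[3]=12)
r[6] = 24  (first piece 3, then r[3]=12)
r[7] = 26  (first piece 1, then r[6]=24)
r[8] = 31  (first piece 2, then r[6]=24)
Maximum revenue is ¢31.
Now minimize piece count subject to staying optimal: for each k, pieces[k] = 1 + min over i with p[i]+r[k−i]=r[k] of pieces[k−i].
pieces[5] = 2
pieces[6] = 2
pieces[7] = 3
pieces[8] = 3

3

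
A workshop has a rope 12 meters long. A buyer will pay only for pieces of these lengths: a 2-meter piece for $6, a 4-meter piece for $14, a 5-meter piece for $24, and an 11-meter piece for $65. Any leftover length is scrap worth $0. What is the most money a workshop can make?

Let r[k] be the best obtainable value from length k. For each k, try every first piece i and keep the best of price[i] + r[k−i].
r[1] = 0
r[2] = 6
r[3] = 6
r[4] = max(6+6, 14+0) = 14
r[5] = max(6+6, 14+0, 24+0) = 24
r[6] = max(6+14, 14+6, 24+0) = 24
r[7] = max(6+24, 14+6, 24+6) = 30
r[8] = max(6+24, 14+14, 24+6) = 30
r[9] = max(6+30, 14+24, 24+14) = 38
r[10] = max(6+30, 14+24, 24+24) = 48
r[11] = max(6+38, 14+30, 24+24, 65+0) = 65
r[12] = max(6+48, 14+30, 24+30, 65+0) = 65
One optimal cutting: pieces 11 with 1 meter of scrap → $65.

65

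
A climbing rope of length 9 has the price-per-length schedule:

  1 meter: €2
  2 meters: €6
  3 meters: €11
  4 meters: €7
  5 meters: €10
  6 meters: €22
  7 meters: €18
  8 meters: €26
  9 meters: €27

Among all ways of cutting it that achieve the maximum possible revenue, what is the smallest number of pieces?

2

Consider every possible first cut. r[k] is the best of p[i]+r[k−i] over all sellable i≤k.
r[1] = 2
r[2] = 6
r[3] = 11
r[4] = 13  (first piece 1, then r[3]=11)
r[5] = 17  (first piece 2, then r[3]=11)
r[6] = 22  (first piece 3, then r[3]=11)
r[7] = 24  (first piece 1, then r[6]=22)
r[8] = 28  (first piece 2, then r[6]=22)
r[9] = 33  (first piece 3, then r[6]=22)
Maximum revenue is €33.
Now minimize piece count subject to staying optimal: for each k, pieces[k] = 1 + min over i with p[i]+r[k−i]=r[k] of pieces[k−i].
pieces[6] = 1
pieces[7] = 2
pieces[8] = 2
pieces[9] = 2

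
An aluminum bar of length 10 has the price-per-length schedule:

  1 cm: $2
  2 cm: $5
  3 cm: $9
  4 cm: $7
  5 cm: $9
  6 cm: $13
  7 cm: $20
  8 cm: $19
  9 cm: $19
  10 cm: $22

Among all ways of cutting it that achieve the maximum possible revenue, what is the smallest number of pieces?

2

Let r[k] be the best obtainable value from length k. For each k, try every first piece i and keep the best of price[i] + r[k−i].
r[1] = 2
r[2] = max(2+2, 5+0) = 5
r[3] = max(2+5, 5+2, 9+0) = 9
r[4] = max(2+9, 5+5, 9+2, 7+0) = 11
r[5] = max(2+11, 5+9, 9+5, 7+2, 9+0) = 14
r[6] = max(2+14, 5+11, 9+9, 7+5, 9+2, 13+0) = 18
r[7] = max(2+18, 5+14, 9+11, …, 13+2, 20+0) = 20
r[8] = max(2+20, 5+18, 9+14, …, 20+2, 19+0) = 23
r[9] = max(2+23, 5+20, 9+18, …, 19+2, 19+0) = 27
r[10] = max(2+27, 5+23, 9+20, …, 19+2, 22+0) = 29
Maximum revenue is $29.
Now minimize piece count subject to staying optimal: for each k, pieces[k] = 1 + min over i with p[i]+r[k−i]=r[k] of pieces[k−i].
pieces[7] = 1
pieces[8] = 3
pieces[9] = 3
pieces[10] = 2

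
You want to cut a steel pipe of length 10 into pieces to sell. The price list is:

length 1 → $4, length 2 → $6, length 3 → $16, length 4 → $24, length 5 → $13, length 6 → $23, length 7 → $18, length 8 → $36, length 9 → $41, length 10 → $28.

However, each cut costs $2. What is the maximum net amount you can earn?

52

Build v[k] bottom-up: v[k] = max over allowed piece i of (p[i] + v[k−i]) − 2 per cut.
v[1] = 4
v[2] = max(4+4-2, 6+0) = 6
v[3] = max(4+6-2, 6+4-2, 16+0) = 16
v[4] = max(4+16-2, 6+6-2, 16+4-2, 24+0) = 24
v[5] = max(4+24-2, 6+16-2, 16+6-2, 24+4-2, 13+0) = 26
v[6] = max(4+26-2, 6+24-2, 16+16-2, 24+6-2, 13+4-2, 23+0) = 30
v[7] = max(4+30-2, 6+26-2, 16+24-2, …, 23+4-2, 18+0) = 38
v[8] = max(4+38-2, 6+30-2, 16+26-2, …, 18+4-2, 36+0) = 46
v[9] = max(4+46-2, 6+38-2, 16+30-2, …, 36+4-2, 41+0) = 48
v[10] = max(4+48-2, 6+46-2, 16+38-2, …, 41+4-2, 28+0) = 52
One optimal plan: pieces 4 + 3 + 3 (2 cuts) → $56 − $4 = $52.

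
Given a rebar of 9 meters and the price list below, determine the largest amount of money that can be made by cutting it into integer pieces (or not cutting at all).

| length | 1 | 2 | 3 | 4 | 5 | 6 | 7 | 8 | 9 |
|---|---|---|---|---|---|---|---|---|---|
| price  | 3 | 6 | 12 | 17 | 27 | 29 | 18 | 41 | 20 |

44

Let best[k] be the best obtainable value from length k. For each k, try every first piece i and keep the best of price[i] + best[k−i].
best[1] = 3
best[2] = 6  (first piece 1, then best[1]=3)
best[3] = 12
best[4] = 17
best[5] = 27
best[6] = 30  (first piece 1, then best[5]=27)
best[7] = 33  (first piece 1, then best[6]=30)
best[8] = 41
best[9] = 44  (first piece 1, then best[8]=41)
One optimal cutting: 8 + 1 → ₹41 + ₹3 = ₹44.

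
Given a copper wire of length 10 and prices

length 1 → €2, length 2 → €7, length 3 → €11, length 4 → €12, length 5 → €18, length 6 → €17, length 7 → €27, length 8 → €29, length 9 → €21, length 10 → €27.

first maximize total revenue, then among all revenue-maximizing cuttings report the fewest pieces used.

Consider every possible first cut. r[k] is the best of p[i]+r[k−i] over all sellable i≤k.
r[1] = 2
r[2] = 7
r[3] = 11
r[4] = 14  (first piece 2, then r[2]=7)
r[5] = 18  (first piece 2, then r[3]=11)
r[6] = 22  (first piece 3, then r[3]=11)
r[7] = 27
r[8] = 29  (first piece 1, then r[7]=27)
r[9] = 34  (first piece 2, then r[7]=27)
r[10] = 38  (first piece 3, then r[7]=27)
Maximum revenue is €38.
Now minimize piece count subject to staying optimal: for each k, pieces[k] = 1 + min over i with p[i]+r[k−i]=r[k] of pieces[k−i].
pieces[7] = 1
pieces[8] = 1
pieces[9] = 2
pieces[10] = 2

2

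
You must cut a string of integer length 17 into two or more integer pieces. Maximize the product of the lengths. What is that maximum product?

Define g[k] = max over 1≤i<k of i · max(k−i, g[k−i]); the inner max lets the remainder stay uncut if that's better.
Small cases: g[2]=1, g[3]=2, g[4]=4, g[5]=6, g[6]=9, g[7]=12, g[8]=18, g[9]=27, g[10]=36, g[11]=54, g[12]=81.
g[13] = 2·max(11,54) = 2·54 = 108
g[14] = 2·max(12,81) = 2·81 = 162
g[15] = 3·max(12,81) = 3·81 = 243
g[16] = 2·max(14,162) = 2·162 = 324
g[17] = 2·max(15,243) = 2·243 = 486
One optimal split: 3 + 3 + 3 + 3 + 3 + 2; product 3·3·3·3·3·2 = 486.

486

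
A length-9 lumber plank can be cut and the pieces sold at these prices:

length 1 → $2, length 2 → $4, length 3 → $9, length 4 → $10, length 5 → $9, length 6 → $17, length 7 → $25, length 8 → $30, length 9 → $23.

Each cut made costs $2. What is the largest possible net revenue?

30

Build r[k] bottom-up: r[k] = max over allowed piece i of (p[i] + r[k−i]) − 2 per cut.
r[1] = 2
r[2] = max(2+2-2, 4+0) = 4
r[3] = max(2+4-2, 4+2-2, 9+0) = 9
r[4] = max(2+9-2, 4+4-2, 9+2-2, 10+0) = 10
r[5] = max(2+10-2, 4+9-2, 9+4-2, 10+2-2, 9+0) = 11
r[6] = max(2+11-2, 4+10-2, 9+9-2, 10+4-2, 9+2-2, 17+0) = 17
r[7] = max(2+17-2, 4+11-2, 9+10-2, …, 17+2-2, 25+0) = 25
r[8] = max(2+25-2, 4+17-2, 9+11-2, …, 25+2-2, 30+0) = 30
r[9] = max(2+30-2, 4+25-2, 9+17-2, …, 30+2-2, 23+0) = 30
One optimal plan: pieces 8 + 1 (1 cut) → $32 − $2 = $30.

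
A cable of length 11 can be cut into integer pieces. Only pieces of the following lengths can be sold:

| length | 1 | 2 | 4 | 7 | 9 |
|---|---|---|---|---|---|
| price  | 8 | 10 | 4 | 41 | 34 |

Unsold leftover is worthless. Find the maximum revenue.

Let f[k] be the best obtainable value from length k. For each k, try every first piece i and keep the best of price[i] + f[k−i].
f[1] = 8
f[2] = max(8+8, 10+0) = 16
f[3] = max(8+16, 10+8) = 24
f[4] = max(8+24, 10+16, 4+0) = 32
f[5] = max(8+32, 10+24, 4+8) = 40
f[6] = max(8+40, 10+32, 4+16) = 48
f[7] = max(8+48, 10+40, 4+24, 41+0) = 56
f[8] = max(8+56, 10+48, 4+32, 41+8) = 64
f[9] = max(8+64, 10+56, 4+40, 41+16, 34+0) = 72
f[10] = max(8+72, 10+64, 4+48, 41+24, 34+8) = 80
f[11] = max(8+80, 10+72, 4+56, 41+32, 34+16) = 88
One optimal cutting: 1 + 1 + 1 + 1 + 1 + 1 + 1 + 1 + 1 + 1 + 1 → €88.

88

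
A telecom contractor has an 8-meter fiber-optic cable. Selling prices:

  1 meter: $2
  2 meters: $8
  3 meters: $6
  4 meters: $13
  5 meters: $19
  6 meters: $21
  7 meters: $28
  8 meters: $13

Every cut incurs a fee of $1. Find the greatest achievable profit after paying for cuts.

29

Consider every possible first cut. net[k] is the best of p[i]+net[k−i] over all sellable i≤k, charging 1 whenever i<k.
net[1] = 2
net[2] = max(2+2-1, 8+0) = 8
net[3] = max(2+8-1, 8+2-1, 6+0) = 9
net[4] = max(2+9-1, 8+8-1, 6+2-1, 13+0) = 15
net[5] = max(2+15-1, 8+9-1, 6+8-1, 13+2-1, 19+0) = 19
net[6] = max(2+19-1, 8+15-1, 6+9-1, 13+8-1, 19+2-1, 21+0) = 22
net[7] = max(2+22-1, 8+19-1, 6+15-1, …, 21+2-1, 28+0) = 28
net[8] = max(2+28-1, 8+22-1, 6+19-1, …, 28+2-1, 13+0) = 29
One optimal plan: pieces 7 + 1 (1 cut) → $30 − $1 = $29.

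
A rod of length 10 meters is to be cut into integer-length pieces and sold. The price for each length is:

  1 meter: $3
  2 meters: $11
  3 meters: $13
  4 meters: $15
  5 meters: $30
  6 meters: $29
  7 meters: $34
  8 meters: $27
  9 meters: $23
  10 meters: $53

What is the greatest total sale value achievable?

Let best[k] be the best obtainable value from length k. For each k, try every first piece i and keep the best of price[i] + best[k−i].
best[1] = 3
best[2] = 11
best[3] = 14  (first piece 1, then best[2]=11)
best[4] = 22  (first piece 2, then best[2]=11)
best[5] = 30
best[6] = 33  (first piece 1, then best[5]=30)
best[7] = 41  (first piece 2, then best[5]=30)
best[8] = 44  (first piece 1, then best[7]=41)
best[9] = 52  (first piece 2, then best[7]=41)
best[10] = 60  (first piece 5, then best[5]=30)
One optimal cutting: 5 + 5 → $30 + $30 = $60.

60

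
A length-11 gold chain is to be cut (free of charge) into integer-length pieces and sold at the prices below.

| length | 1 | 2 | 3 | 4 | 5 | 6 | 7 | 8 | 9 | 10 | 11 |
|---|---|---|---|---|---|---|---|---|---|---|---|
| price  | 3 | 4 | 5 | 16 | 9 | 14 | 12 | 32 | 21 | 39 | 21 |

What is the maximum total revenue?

Consider every possible first cut. v[k] is the best of p[i]+v[k−i] over all sellable i≤k.
v[1] = 3
v[2] = max(3+3, 4+0) = 6
v[3] = max(3+6, 4+3, 5+0) = 9
v[4] = max(3+9, 4+6, 5+3, 16+0) = 16
v[5] = max(3+16, 4+9, 5+6, 16+3, 9+0) = 19
v[6] = max(3+19, 4+16, 5+9, 16+6, 9+3, 14+0) = 22
v[7] = max(3+22, 4+19, 5+16, …, 14+3, 12+0) = 25
v[8] = max(3+25, 4+22, 5+19, …, 12+3, 32+0) = 32
v[9] = max(3+32, 4+25, 5+22, …, 32+3, 21+0) = 35
v[10] = max(3+35, 4+32, 5+25, …, 21+3, 39+0) = 39
v[11] = max(3+39, 4+35, 5+32, …, 39+3, 21+0) = 42
One optimal cutting: 10 + 1 → $39 + $3 = $42.

42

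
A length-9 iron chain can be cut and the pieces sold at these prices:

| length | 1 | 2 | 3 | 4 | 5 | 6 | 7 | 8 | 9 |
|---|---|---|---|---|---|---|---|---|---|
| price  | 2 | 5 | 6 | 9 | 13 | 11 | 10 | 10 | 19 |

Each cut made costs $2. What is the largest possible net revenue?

Consider every possible first cut. net[k] is the best of p[i]+net[k−i] over all sellable i≤k, charging 2 whenever i<k.
net[1] = 2
net[2] = max(2+2-2, 5+0) = 5
net[3] = max(2+5-2, 5+2-2, 6+0) = 6
net[4] = max(2+6-2, 5+5-2, 6+2-2, 9+0) = 9
net[5] = max(2+9-2, 5+6-2, 6+5-2, 9+2-2, 13+0) = 13
net[6] = max(2+13-2, 5+9-2, 6+6-2, 9+5-2, 13+2-2, 11+0) = 13
net[7] = max(2+13-2, 5+13-2, 6+9-2, …, 11+2-2, 10+0) = 16
net[8] = max(2+16-2, 5+13-2, 6+13-2, …, 10+2-2, 10+0) = 17
net[9] = max(2+17-2, 5+16-2, 6+13-2, …, 10+2-2, 19+0) = 20
One optimal plan: pieces 5 + 4 (1 cut) → $22 − $2 = $20.

20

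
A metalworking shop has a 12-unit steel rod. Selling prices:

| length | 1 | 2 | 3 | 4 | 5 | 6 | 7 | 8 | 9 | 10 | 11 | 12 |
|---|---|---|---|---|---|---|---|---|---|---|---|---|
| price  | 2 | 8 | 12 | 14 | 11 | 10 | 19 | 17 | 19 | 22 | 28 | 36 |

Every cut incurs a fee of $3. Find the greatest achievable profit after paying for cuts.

Let net[k] be the best obtainable value from length k. For each k, try every first piece i and keep the best of price[i] + net[k−i] minus the 3 cut fee when i<k.
net[1] = 2
net[2] = max(2+2-3, 8+0) = 8
net[3] = max(2+8-3, 8+2-3, 12+0) = 12
net[4] = max(2+12-3, 8+8-3, 12+2-3, 14+0) = 14
net[5] = max(2+14-3, 8+12-3, 12+8-3, 14+2-3, 11+0) = 17
net[6] = max(2+17-3, 8+14-3, 12+12-3, 14+8-3, 11+2-3, 10+0) = 21
net[7] = max(2+21-3, 8+17-3, 12+14-3, …, 10+2-3, 19+0) = 23
net[8] = max(2+23-3, 8+21-3, 12+17-3, …, 19+2-3, 17+0) = 26
net[9] = max(2+26-3, 8+23-3, 12+21-3, …, 17+2-3, 19+0) = 30
net[10] = max(2+30-3, 8+26-3, 12+23-3, …, 19+2-3, 22+0) = 32
net[11] = max(2+32-3, 8+30-3, 12+26-3, …, 22+2-3, 28+0) = 35
net[12] = max(2+35-3, 8+32-3, 12+30-3, …, 28+2-3, 36+0) = 39
One optimal plan: pieces 3 + 3 + 3 + 3 (3 cuts) → $48 − $9 = $39.

39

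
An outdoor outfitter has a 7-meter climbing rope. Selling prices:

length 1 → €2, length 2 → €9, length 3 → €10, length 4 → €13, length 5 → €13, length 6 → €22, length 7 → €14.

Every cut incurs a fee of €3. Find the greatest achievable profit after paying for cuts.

22

Consider every possible first cut. r[k] is the best of p[i]+r[k−i] over all sellable i≤k, charging 3 whenever i<k.
r[1] = 2
r[2] = 9
r[3] = 10
r[4] = 15  (first piece 2, then r[2]=9)
r[5] = 16  (first piece 2, then r[3]=10)
r[6] = 22
r[7] = 22  (first piece 2, then r[5]=16)
One optimal plan: pieces 3 + 2 + 2 (2 cuts) → €28 − €6 = €22.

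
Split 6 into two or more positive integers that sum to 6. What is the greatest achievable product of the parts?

9

Let m[k] be the best product for length k (with at least one cut). For each first piece i, the rest contributes max(k−i, m[k−i]).
m[2] = 1*max(1,0) = 1*1 = 1
m[3] = max(1*2, 2*1) = 2
m[4] = max(1*3, 2*2, 3*1) = 4
m[5] = max(1*4, 2*3, 3*2, 4*1) = 6
m[6] = max(1*6, 2*4, 3*3, 4*2, 5*1) = 9
One optimal split: 3 + 3; product 3*3 = 9.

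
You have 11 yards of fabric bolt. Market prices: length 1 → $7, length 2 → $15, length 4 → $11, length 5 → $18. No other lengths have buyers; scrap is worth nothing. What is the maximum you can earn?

Build best[k] bottom-up: best[k] = max over allowed piece i of (p[i] + best[k−i]).
best[1] = 7
best[2] = 15
best[3] = 22  (first piece 1, then best[2]=15)
best[4] = 30  (first piece 2, then best[2]=15)
best[5] = 37  (first piece 1, then best[4]=30)
best[6] = 45  (first piece 2, then best[4]=30)
best[7] = 52  (first piece 1, then best[6]=45)
best[8] = 60  (first piece 2, then best[6]=45)
best[9] = 67  (first piece 1, then best[8]=60)
best[10] = 75  (first piece 2, then best[8]=60)
best[11] = 82  (first piece 1, then best[10]=75)
One optimal cutting: 2 + 2 + 2 + 2 + 2 + 1 → $82.

82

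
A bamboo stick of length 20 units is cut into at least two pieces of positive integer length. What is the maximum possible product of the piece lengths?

1458

Let prod[k] be the best product for length k (with at least one cut). For each first piece i, the rest contributes max(k−i, prod[k−i]).
prod[2] = 1×max(1,0) = 1×1 = 1
prod[3] = max(1×2, 2×1) = 2
prod[4] = max(1×3, 2×2, 3×1) = 4
prod[5] = max(1×4, 2×3, 3×2, 4×1) = 6
prod[6] = max(1×6, 2×4, 3×3, 4×2, 5×1) = 9
prod[7] = max(1×9, 2×6, 3×4, 4×3, 5×2, 6×1) = 12
prod[8] = max(1×12, 2×9, 3×6, …, 6×2, 7×1) = 18
prod[9] = max(1×18, 2×12, 3×9, …, 7×2, 8×1) = 27
prod[10] = max(1×27, 2×18, 3×12, …, 8×2, 9×1) = 36
prod[11] = max(1×36, 2×27, 3×18, …, 9×2, 10×1) = 54
prod[12] = max(1×54, 2×36, 3×27, …, 10×2, 11×1) = 81
prod[13] = max(1×81, 2×54, 3×36, …, 11×2, 12×1) = 108
prod[14] = max(1×108, 2×81, 3×54, …, 12×2, 13×1) = 162
prod[15] = max(1×162, 2×108, 3×81, …, 13×2, 14×1) = 243
prod[16] = max(1×243, 2×162, 3×108, …, 14×2, 15×1) = 324
prod[17] = max(1×324, 2×243, 3×162, …, 15×2, 16×1) = 486
prod[18] = max(1×486, 2×324, 3×243, …, 16×2, 17×1) = 729
prod[19] = max(1×729, 2×486, 3×324, …, 17×2, 18×1) = 972
prod[20] = max(1×972, 2×729, 3×486, …, 18×2, 19×1) = 1458
One optimal split: 3 + 3 + 3 + 3 + 3 + 3 + 2; product 3×3×3×3×3×3×2 = 1458.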